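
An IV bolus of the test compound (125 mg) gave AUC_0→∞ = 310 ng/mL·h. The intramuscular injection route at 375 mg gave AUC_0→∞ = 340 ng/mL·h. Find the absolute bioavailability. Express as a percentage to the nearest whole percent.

F = (AUC_ev / D_ev) / (AUC_iv / D_iv)
  = (340/375) / (310/125)
  = 0.906667 / 2.48 = 0.3656
  = 36.56%

F = 37%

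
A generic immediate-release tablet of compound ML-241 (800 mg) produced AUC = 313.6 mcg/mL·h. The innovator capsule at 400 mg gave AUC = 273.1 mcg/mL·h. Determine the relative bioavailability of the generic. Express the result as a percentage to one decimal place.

F_rel = 57.4%

F_rel = (AUC_test/D_test) / (AUC_ref/D_ref)
      = (313.6/800) / (273.1/400)
      = 0.392 / 0.68275 = 0.5741 = 57.41%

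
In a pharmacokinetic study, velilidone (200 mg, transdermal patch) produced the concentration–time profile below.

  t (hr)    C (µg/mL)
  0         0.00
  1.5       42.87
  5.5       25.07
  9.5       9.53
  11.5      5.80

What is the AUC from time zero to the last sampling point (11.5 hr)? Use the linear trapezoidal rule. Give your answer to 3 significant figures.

Trapezoidal AUC_0→11.5:
  [0→1.5]: (0.00+42.87)/2 × 1.5 = 32.1525
  [1.5→5.5]: (42.87+25.07)/2 × 4 = 135.88
  [5.5→9.5]: (25.07+9.53)/2 × 4 = 69.2
  [9.5→11.5]: (9.53+5.80)/2 × 2 = 15.33
  Sum = 252.5625 µg/mL·hr

AUC = 253 µg/mL·hr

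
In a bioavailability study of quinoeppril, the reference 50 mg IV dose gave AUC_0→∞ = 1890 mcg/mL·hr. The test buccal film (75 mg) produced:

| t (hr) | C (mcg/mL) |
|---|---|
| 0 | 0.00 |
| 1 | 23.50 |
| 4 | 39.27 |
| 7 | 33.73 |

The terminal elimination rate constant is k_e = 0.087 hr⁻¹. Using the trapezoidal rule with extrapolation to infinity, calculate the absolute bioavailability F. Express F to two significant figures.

F = 0.21

Trapezoidal AUC_0→7 (buccal film):
  [0→1]: (0.00+23.50)/2 × 1 = 11.75
  [1→4]: (23.50+39.27)/2 × 3 = 94.155
  [4→7]: (39.27+33.73)/2 × 3 = 109.5
  Sum = 215.405 mcg/mL·hr
Tail: C_last/k_e = 33.73/0.087 = 387.701
AUC_0→∞ (buccal film) = 215.405 + 387.701 = 603.106 mcg/mL·hr
F = (AUC_ev/D_ev)/(AUC_iv/D_iv) = (603.106/75)/(1890/50) = 8.04141/37.8 = 0.2127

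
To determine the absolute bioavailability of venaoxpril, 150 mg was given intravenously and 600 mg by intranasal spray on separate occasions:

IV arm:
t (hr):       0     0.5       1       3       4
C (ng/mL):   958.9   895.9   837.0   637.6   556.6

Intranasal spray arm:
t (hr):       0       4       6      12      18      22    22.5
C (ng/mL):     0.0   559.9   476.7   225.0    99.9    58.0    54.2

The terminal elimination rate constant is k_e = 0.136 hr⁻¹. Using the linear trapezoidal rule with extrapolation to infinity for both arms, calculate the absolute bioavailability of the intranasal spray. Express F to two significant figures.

F = 0.21

Trapezoidal AUC_0→4 (IV):
  [0→0.5]: (958.9+895.9)/2 × 0.5 = 463.7
  [0.5→1]: (895.9+837.0)/2 × 0.5 = 433.225
  [1→3]: (837.0+637.6)/2 × 2 = 1474.6
  [3→4]: (637.6+556.6)/2 × 1 = 597.1
  Sum = 2968.625 ng/mL·hr
IV tail: 556.6/0.136 = 4092.647; AUC_iv,0→∞ = 2968.625 + 4092.647 = 7061.272 ng/mL·hr
Trapezoidal AUC_0→22.5 (intranasal spray):
  [0→4]: (0.0+559.9)/2 × 4 = 1119.8
  [4→6]: (559.9+476.7)/2 × 2 = 1036.6
  [6→12]: (476.7+225.0)/2 × 6 = 2105.1
  [12→18]: (225.0+99.9)/2 × 6 = 974.7
  [18→22]: (99.9+58.0)/2 × 4 = 315.8
  [22→22.5]: (58.0+54.2)/2 × 0.5 = 28.05
  Sum = 5580.05 ng/mL·hr
intranasal spray tail: 54.2/0.136 = 398.529; AUC_ev,0→∞ = 5580.05 + 398.529 = 5978.579 ng/mL·hr
F = (AUC_ev/D_ev)/(AUC_iv/D_iv) = (5978.579/600)/(7061.272/150) = 9.9643/47.0751 = 0.2117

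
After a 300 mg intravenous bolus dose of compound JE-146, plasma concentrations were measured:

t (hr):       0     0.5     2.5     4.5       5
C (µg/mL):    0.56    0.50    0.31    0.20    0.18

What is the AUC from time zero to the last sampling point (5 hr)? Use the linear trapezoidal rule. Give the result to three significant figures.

Trapezoidal AUC_0→5:
  [0→0.5]: (0.56+0.50)/2 × 0.5 = 0.265
  [0.5→2.5]: (0.50+0.31)/2 × 2 = 0.81
  [2.5→4.5]: (0.31+0.20)/2 × 2 = 0.51
  [4.5→5]: (0.20+0.18)/2 × 0.5 = 0.095
  Sum = 1.68 µg/mL·hr

AUC = 1.68 µg/mL·hr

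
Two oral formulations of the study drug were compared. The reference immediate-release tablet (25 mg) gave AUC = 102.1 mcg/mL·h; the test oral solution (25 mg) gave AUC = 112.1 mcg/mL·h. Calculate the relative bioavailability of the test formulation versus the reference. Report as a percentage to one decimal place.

F_rel = 109.8%

F_rel = (AUC_test/D_test) / (AUC_ref/D_ref)
      = (112.1/25) / (102.1/25)
      = 4.484 / 4.084 = 1.0979 = 109.79%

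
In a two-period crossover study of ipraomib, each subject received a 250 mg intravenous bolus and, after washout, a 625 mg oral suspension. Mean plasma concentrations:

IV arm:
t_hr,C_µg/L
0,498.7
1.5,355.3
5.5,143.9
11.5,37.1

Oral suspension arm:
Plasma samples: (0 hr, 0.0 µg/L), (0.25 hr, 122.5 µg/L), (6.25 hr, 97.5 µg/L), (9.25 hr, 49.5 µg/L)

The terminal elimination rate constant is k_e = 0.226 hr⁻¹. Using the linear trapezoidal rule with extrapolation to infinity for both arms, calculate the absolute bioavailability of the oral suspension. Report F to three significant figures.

F = 0.190

Trapezoidal AUC_0→11.5 (IV):
  [0→1.5]: (498.7+355.3)/2 × 1.5 = 640.5
  [1.5→5.5]: (355.3+143.9)/2 × 4 = 998.4
  [5.5→11.5]: (143.9+37.1)/2 × 6 = 543.0
  Sum = 2181.9 µg/L·hr
IV tail: 37.1/0.226 = 164.159; AUC_iv,0→∞ = 2181.9 + 164.159 = 2346.059 µg/L·hr
Trapezoidal AUC_0→9.25 (oral suspension):
  [0→0.25]: (0.0+122.5)/2 × 0.25 = 15.3125
  [0.25→6.25]: (122.5+97.5)/2 × 6 = 660.0
  [6.25→9.25]: (97.5+49.5)/2 × 3 = 220.5
  Sum = 895.8125 µg/L·hr
oral suspension tail: 49.5/0.226 = 219.027; AUC_ev,0→∞ = 895.8125 + 219.027 = 1114.8395 µg/L·hr
F = (AUC_ev/D_ev)/(AUC_iv/D_iv) = (1114.8395/625)/(2346.059/250) = 1.7837432/9.384236 = 0.1901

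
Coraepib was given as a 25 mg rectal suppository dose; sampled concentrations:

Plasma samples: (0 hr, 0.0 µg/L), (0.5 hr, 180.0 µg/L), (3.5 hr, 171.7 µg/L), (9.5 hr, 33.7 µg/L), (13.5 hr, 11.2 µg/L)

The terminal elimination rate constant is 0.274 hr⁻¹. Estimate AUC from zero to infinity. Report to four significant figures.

Trapezoidal AUC_0→13.5:
  [0→0.5]: (0.0+180.0)/2 × 0.5 = 45.0
  [0.5→3.5]: (180.0+171.7)/2 × 3 = 527.55
  [3.5→9.5]: (171.7+33.7)/2 × 6 = 616.2
  [9.5→13.5]: (33.7+11.2)/2 × 4 = 89.8
  Sum = 1278.55 µg/L·hr
Extrapolated tail: C_last / k_e = 11.2 / 0.274 = 40.876
AUC_0→∞ = 1278.55 + 40.876 = 1319.426 µg/L·hr

AUC = 1319 µg/L·hr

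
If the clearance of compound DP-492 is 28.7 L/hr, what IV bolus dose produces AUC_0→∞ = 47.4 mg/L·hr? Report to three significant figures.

Dose_iv = CL × AUC_0→∞
     = 28.7 × 47.4 = 1360.38 mg

Dose = 1360 mg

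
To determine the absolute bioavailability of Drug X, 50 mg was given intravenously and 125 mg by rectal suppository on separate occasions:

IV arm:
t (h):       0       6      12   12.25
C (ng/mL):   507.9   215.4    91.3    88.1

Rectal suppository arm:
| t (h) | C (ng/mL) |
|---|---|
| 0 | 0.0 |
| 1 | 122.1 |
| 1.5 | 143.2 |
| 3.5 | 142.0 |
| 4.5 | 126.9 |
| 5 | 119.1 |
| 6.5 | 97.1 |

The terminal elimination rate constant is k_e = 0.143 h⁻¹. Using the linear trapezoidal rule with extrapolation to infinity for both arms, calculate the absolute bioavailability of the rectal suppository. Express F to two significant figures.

F = 0.16

Trapezoidal AUC_0→12.25 (IV):
  [0→6]: (507.9+215.4)/2 × 6 = 2169.9
  [6→12]: (215.4+91.3)/2 × 6 = 920.1
  [12→12.25]: (91.3+88.1)/2 × 0.25 = 22.425
  Sum = 3112.425 ng/mL·h
IV tail: 88.1/0.143 = 616.084; AUC_iv,0→∞ = 3112.425 + 616.084 = 3728.509 ng/mL·h
Trapezoidal AUC_0→6.5 (rectal suppository):
  [0→1]: (0.0+122.1)/2 × 1 = 61.05
  [1→1.5]: (122.1+143.2)/2 × 0.5 = 66.325
  [1.5→3.5]: (143.2+142.0)/2 × 2 = 285.2
  [3.5→4.5]: (142.0+126.9)/2 × 1 = 134.45
  [4.5→5]: (126.9+119.1)/2 × 0.5 = 61.5
  [5→6.5]: (119.1+97.1)/2 × 1.5 = 162.15
  Sum = 770.675 ng/mL·h
rectal suppository tail: 97.1/0.143 = 679.021; AUC_ev,0→∞ = 770.675 + 679.021 = 1449.696 ng/mL·h
F = (AUC_ev/D_ev)/(AUC_iv/D_iv) = (1449.696/125)/(3728.509/50) = 11.597568/74.57018 = 0.1555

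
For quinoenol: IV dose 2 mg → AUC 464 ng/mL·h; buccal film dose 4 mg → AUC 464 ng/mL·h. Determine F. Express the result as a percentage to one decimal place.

F = (AUC_ev / D_ev) / (AUC_iv / D_iv)
  = (464/4) / (464/2)
  = 116 / 232 = 0.5000
  = 50.00%

F = 50.0%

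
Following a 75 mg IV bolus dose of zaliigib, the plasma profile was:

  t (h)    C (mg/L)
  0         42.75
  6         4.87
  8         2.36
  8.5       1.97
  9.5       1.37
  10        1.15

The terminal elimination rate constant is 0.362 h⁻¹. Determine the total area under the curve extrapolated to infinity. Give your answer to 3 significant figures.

AUC = 157 mg/L·h

Trapezoidal AUC_0→10:
  [0→6]: (42.75+4.87)/2 × 6 = 142.86
  [6→8]: (4.87+2.36)/2 × 2 = 7.23
  [8→8.5]: (2.36+1.97)/2 × 0.5 = 1.0825
  [8.5→9.5]: (1.97+1.37)/2 × 1 = 1.67
  [9.5→10]: (1.37+1.15)/2 × 0.5 = 0.63
  Sum = 153.4725 mg/L·h
Extrapolated tail: C_last / k_e = 1.15 / 0.362 = 3.177
AUC_0→∞ = 153.4725 + 3.177 = 156.6495 mg/L·h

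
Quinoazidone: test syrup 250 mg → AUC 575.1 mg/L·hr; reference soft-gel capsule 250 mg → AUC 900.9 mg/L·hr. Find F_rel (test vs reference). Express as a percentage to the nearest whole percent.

F_rel = (AUC_test/D_test) / (AUC_ref/D_ref)
      = (575.1/250) / (900.9/250)
      = 2.3004 / 3.6036 = 0.6384 = 63.84%

F_rel = 64%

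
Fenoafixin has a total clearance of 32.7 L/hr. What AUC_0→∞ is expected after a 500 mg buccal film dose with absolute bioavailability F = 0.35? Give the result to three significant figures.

AUC = 5.35 mg/L·hr

AUC_0→∞ = F × Dose / CL
        = 0.35 × 500 / 32.7 = 5.35168 mg/L·hr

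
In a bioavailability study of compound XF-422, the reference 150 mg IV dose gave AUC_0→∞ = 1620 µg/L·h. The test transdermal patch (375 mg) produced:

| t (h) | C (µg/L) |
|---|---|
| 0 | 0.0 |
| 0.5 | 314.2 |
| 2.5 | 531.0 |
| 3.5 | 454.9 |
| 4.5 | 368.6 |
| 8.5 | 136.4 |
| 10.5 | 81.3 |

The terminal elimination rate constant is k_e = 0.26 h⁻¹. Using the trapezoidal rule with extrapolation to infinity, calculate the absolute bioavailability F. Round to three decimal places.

F = 0.832

Trapezoidal AUC_0→10.5 (transdermal patch):
  [0→0.5]: (0.0+314.2)/2 × 0.5 = 78.55
  [0.5→2.5]: (314.2+531.0)/2 × 2 = 845.2
  [2.5→3.5]: (531.0+454.9)/2 × 1 = 492.95
  [3.5→4.5]: (454.9+368.6)/2 × 1 = 411.75
  [4.5→8.5]: (368.6+136.4)/2 × 4 = 1010.0
  [8.5→10.5]: (136.4+81.3)/2 × 2 = 217.7
  Sum = 3056.15 µg/L·h
Tail: C_last/k_e = 81.3/0.26 = 312.692
AUC_0→∞ (transdermal patch) = 3056.15 + 312.692 = 3368.842 µg/L·h
F = (AUC_ev/D_ev)/(AUC_iv/D_iv) = (3368.842/375)/(1620/150) = 8.98358/10.8 = 0.8318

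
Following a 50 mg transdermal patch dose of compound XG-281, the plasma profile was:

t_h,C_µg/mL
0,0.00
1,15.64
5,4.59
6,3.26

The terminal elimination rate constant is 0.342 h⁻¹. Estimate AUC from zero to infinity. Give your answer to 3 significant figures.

AUC = 61.7 µg/mL·h

Trapezoidal AUC_0→6:
  [0→1]: (0.00+15.64)/2 × 1 = 7.82
  [1→5]: (15.64+4.59)/2 × 4 = 40.46
  [5→6]: (4.59+3.26)/2 × 1 = 3.925
  Sum = 52.205 µg/mL·h
Extrapolated tail: C_last / k_e = 3.26 / 0.342 = 9.532
AUC_0→∞ = 52.205 + 9.532 = 61.737 µg/mL·h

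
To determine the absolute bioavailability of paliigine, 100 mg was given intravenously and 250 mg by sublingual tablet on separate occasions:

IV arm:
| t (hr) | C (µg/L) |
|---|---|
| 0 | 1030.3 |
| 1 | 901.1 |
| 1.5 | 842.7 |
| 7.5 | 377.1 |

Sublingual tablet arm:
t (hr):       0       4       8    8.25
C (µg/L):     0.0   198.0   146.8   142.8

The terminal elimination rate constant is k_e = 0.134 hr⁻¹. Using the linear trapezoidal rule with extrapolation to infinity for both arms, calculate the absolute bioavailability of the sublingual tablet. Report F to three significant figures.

Trapezoidal AUC_0→7.5 (IV):
  [0→1]: (1030.3+901.1)/2 × 1 = 965.7
  [1→1.5]: (901.1+842.7)/2 × 0.5 = 435.95
  [1.5→7.5]: (842.7+377.1)/2 × 6 = 3659.4
  Sum = 5061.05 µg/L·hr
IV tail: 377.1/0.134 = 2814.179; AUC_iv,0→∞ = 5061.05 + 2814.179 = 7875.229 µg/L·hr
Trapezoidal AUC_0→8.25 (sublingual tablet):
  [0→4]: (0.0+198.0)/2 × 4 = 396.0
  [4→8]: (198.0+146.8)/2 × 4 = 689.6
  [8→8.25]: (146.8+142.8)/2 × 0.25 = 36.2
  Sum = 1121.8 µg/L·hr
sublingual tablet tail: 142.8/0.134 = 1065.672; AUC_ev,0→∞ = 1121.8 + 1065.672 = 2187.472 µg/L·hr
F = (AUC_ev/D_ev)/(AUC_iv/D_iv) = (2187.472/250)/(7875.229/100) = 8.749888/78.75229 = 0.1111

F = 0.111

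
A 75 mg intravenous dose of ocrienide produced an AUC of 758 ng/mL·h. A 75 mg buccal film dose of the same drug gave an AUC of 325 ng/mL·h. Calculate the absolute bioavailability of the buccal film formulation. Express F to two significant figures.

F = 0.43

F = (AUC_ev / D_ev) / (AUC_iv / D_iv)
  = (325/75) / (758/75)
  = 4.33333 / 10.1067 = 0.4288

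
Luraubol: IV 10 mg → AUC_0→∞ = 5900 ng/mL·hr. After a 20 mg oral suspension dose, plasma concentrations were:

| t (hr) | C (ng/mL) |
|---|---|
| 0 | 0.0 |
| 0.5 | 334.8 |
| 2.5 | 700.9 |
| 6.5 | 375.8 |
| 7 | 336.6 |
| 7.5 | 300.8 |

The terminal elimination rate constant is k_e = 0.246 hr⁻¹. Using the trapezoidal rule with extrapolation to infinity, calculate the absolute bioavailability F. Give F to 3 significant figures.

Trapezoidal AUC_0→7.5 (oral suspension):
  [0→0.5]: (0.0+334.8)/2 × 0.5 = 83.7
  [0.5→2.5]: (334.8+700.9)/2 × 2 = 1035.7
  [2.5→6.5]: (700.9+375.8)/2 × 4 = 2153.4
  [6.5→7]: (375.8+336.6)/2 × 0.5 = 178.1
  [7→7.5]: (336.6+300.8)/2 × 0.5 = 159.35
  Sum = 3610.25 ng/mL·hr
Tail: C_last/k_e = 300.8/0.246 = 1222.764
AUC_0→∞ (oral suspension) = 3610.25 + 1222.764 = 4833.014 ng/mL·hr
F = (AUC_ev/D_ev)/(AUC_iv/D_iv) = (4833.014/20)/(5900/10) = 241.6507/590 = 0.4096

F = 0.410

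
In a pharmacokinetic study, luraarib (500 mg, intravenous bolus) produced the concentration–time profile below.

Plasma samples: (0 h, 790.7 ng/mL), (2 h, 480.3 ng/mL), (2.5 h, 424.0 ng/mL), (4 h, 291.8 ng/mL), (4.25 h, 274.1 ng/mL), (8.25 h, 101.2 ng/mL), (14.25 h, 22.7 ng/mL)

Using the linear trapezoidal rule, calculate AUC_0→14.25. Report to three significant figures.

Trapezoidal AUC_0→14.25:
  [0→2]: (790.7+480.3)/2 × 2 = 1271.0
  [2→2.5]: (480.3+424.0)/2 × 0.5 = 226.075
  [2.5→4]: (424.0+291.8)/2 × 1.5 = 536.85
  [4→4.25]: (291.8+274.1)/2 × 0.25 = 70.7375
  [4.25→8.25]: (274.1+101.2)/2 × 4 = 750.6
  [8.25→14.25]: (101.2+22.7)/2 × 6 = 371.7
  Sum = 3226.9625 ng/mL·h

AUC = 3230 ng/mL·h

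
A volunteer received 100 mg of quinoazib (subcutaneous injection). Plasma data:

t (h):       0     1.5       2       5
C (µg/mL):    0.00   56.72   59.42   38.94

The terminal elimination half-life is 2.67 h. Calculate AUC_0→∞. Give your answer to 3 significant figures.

Trapezoidal AUC_0→5:
  [0→1.5]: (0.00+56.72)/2 × 1.5 = 42.54
  [1.5→2]: (56.72+59.42)/2 × 0.5 = 29.035
  [2→5]: (59.42+38.94)/2 × 3 = 147.54
  Sum = 219.115 µg/mL·h
k_e = ln2 / t½ = 0.693147 / 2.67 = 0.2596 h^-1
Extrapolated tail: C_last / k_e = 38.94 / 0.2596 = 150.000
AUC_0→∞ = 219.115 + 150.000 = 369.115 µg/mL·h

AUC = 369 µg/mL·h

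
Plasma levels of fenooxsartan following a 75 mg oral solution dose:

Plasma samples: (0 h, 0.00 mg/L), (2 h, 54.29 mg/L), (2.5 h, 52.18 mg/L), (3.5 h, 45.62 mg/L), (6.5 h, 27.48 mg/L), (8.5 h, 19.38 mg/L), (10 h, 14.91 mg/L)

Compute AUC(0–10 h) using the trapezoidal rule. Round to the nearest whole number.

Trapezoidal AUC_0→10:
  [0→2]: (0.00+54.29)/2 × 2 = 54.29
  [2→2.5]: (54.29+52.18)/2 × 0.5 = 26.6175
  [2.5→3.5]: (52.18+45.62)/2 × 1 = 48.9
  [3.5→6.5]: (45.62+27.48)/2 × 3 = 109.65
  [6.5→8.5]: (27.48+19.38)/2 × 2 = 46.86
  [8.5→10]: (19.38+14.91)/2 × 1.5 = 25.7175
  Sum = 312.035 mg/L·h

AUC = 312 mg/L·h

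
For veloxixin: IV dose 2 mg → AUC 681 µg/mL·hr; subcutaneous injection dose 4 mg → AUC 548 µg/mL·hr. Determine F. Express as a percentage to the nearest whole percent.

F = (AUC_ev / D_ev) / (AUC_iv / D_iv)
  = (548/4) / (681/2)
  = 137 / 340.5 = 0.4023
  = 40.23%

F = 40%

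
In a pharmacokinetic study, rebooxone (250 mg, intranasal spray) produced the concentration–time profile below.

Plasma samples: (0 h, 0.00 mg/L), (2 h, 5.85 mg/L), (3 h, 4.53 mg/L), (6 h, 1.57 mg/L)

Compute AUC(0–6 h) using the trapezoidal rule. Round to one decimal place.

Trapezoidal AUC_0→6:
  [0→2]: (0.00+5.85)/2 × 2 = 5.85
  [2→3]: (5.85+4.53)/2 × 1 = 5.19
  [3→6]: (4.53+1.57)/2 × 3 = 9.15
  Sum = 20.19 mg/L·h

AUC = 20.2 mg/L·h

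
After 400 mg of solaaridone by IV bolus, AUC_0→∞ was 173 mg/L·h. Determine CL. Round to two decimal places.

CL = 2.31 L/h

CL = Dose_iv / AUC_0→∞
   = 400 / 173 = 2.31214 L/h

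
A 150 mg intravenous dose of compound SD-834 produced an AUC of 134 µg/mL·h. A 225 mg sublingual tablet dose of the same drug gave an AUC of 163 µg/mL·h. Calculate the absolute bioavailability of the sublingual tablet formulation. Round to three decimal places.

F = (AUC_ev / D_ev) / (AUC_iv / D_iv)
  = (163/225) / (134/150)
  = 0.724444 / 0.893333 = 0.8109

F = 0.811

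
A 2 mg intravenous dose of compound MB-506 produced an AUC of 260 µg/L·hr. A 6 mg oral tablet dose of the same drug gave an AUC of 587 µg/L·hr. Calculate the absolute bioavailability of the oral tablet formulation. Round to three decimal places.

F = 0.753

F = (AUC_ev / D_ev) / (AUC_iv / D_iv)
  = (587/6) / (260/2)
  = 97.8333 / 130 = 0.7526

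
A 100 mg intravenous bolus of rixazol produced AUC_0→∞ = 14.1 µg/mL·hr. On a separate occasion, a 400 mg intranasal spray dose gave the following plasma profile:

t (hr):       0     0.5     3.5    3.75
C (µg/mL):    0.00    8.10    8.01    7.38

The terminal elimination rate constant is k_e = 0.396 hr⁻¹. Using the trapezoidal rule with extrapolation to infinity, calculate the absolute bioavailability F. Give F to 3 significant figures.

F = 0.829

Trapezoidal AUC_0→3.75 (intranasal spray):
  [0→0.5]: (0.00+8.10)/2 × 0.5 = 2.025
  [0.5→3.5]: (8.10+8.01)/2 × 3 = 24.165
  [3.5→3.75]: (8.01+7.38)/2 × 0.25 = 1.92375
  Sum = 28.11375 µg/mL·hr
Tail: C_last/k_e = 7.38/0.396 = 18.636
AUC_0→∞ (intranasal spray) = 28.11375 + 18.636 = 46.74975 µg/mL·hr
F = (AUC_ev/D_ev)/(AUC_iv/D_iv) = (46.74975/400)/(14.1/100) = 0.116874/0.141 = 0.8289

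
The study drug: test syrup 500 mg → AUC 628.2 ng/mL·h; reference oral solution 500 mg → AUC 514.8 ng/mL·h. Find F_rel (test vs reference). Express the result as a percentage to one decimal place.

F_rel = (AUC_test/D_test) / (AUC_ref/D_ref)
      = (628.2/500) / (514.8/500)
      = 1.2564 / 1.0296 = 1.2203 = 122.03%

F_rel = 122.0%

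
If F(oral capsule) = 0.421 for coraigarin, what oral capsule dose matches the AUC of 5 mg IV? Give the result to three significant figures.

D_oral = 11.9 mg

For equal systemic exposure: F × D_ev = D_iv
D_ev = D_iv / F = 5 / 0.421 = 11.8765 mg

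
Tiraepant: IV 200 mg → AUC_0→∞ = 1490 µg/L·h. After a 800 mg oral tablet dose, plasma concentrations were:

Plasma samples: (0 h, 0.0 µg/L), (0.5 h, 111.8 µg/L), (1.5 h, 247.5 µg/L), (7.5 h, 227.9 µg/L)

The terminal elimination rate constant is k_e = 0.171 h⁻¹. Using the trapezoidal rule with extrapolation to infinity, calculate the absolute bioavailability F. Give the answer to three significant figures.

F = 0.498

Trapezoidal AUC_0→7.5 (oral tablet):
  [0→0.5]: (0.0+111.8)/2 × 0.5 = 27.95
  [0.5→1.5]: (111.8+247.5)/2 × 1 = 179.65
  [1.5→7.5]: (247.5+227.9)/2 × 6 = 1426.2
  Sum = 1633.8 µg/L·h
Tail: C_last/k_e = 227.9/0.171 = 1332.749
AUC_0→∞ (oral tablet) = 1633.8 + 1332.749 = 2966.549 µg/L·h
F = (AUC_ev/D_ev)/(AUC_iv/D_iv) = (2966.549/800)/(1490/200) = 3.70819/7.45 = 0.4977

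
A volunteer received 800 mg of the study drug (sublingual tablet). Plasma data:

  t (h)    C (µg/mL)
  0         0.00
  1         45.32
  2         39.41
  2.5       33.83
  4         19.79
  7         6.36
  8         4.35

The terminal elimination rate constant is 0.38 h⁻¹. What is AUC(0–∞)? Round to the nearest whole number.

AUC = 180 µg/mL·h

Trapezoidal AUC_0→8:
  [0→1]: (0.00+45.32)/2 × 1 = 22.66
  [1→2]: (45.32+39.41)/2 × 1 = 42.365
  [2→2.5]: (39.41+33.83)/2 × 0.5 = 18.31
  [2.5→4]: (33.83+19.79)/2 × 1.5 = 40.215
  [4→7]: (19.79+6.36)/2 × 3 = 39.225
  [7→8]: (6.36+4.35)/2 × 1 = 5.355
  Sum = 168.13 µg/mL·h
Extrapolated tail: C_last / k_e = 4.35 / 0.38 = 11.447
AUC_0→∞ = 168.13 + 11.447 = 179.577 µg/mL·h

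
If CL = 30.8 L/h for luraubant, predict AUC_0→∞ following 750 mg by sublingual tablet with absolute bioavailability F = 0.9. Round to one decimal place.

AUC_0→∞ = F × Dose / CL
        = 0.9 × 750 / 30.8 = 21.9156 mg/L·h

AUC = 21.9 mg/L·h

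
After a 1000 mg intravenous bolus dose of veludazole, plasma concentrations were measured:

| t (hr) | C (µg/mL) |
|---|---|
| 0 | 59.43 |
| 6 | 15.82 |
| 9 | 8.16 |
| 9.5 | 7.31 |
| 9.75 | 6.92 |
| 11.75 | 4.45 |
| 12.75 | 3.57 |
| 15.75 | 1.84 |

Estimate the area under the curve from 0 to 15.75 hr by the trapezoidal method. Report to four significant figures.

AUC = 290.9 µg/mL·hr

Trapezoidal AUC_0→15.75:
  [0→6]: (59.43+15.82)/2 × 6 = 225.75
  [6→9]: (15.82+8.16)/2 × 3 = 35.97
  [9→9.5]: (8.16+7.31)/2 × 0.5 = 3.8675
  [9.5→9.75]: (7.31+6.92)/2 × 0.25 = 1.77875
  [9.75→11.75]: (6.92+4.45)/2 × 2 = 11.37
  [11.75→12.75]: (4.45+3.57)/2 × 1 = 4.01
  [12.75→15.75]: (3.57+1.84)/2 × 3 = 8.115
  Sum = 290.86125 µg/mL·hr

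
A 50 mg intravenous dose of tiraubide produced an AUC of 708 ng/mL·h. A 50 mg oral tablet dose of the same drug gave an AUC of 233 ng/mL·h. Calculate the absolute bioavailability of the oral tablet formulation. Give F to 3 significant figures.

F = (AUC_ev / D_ev) / (AUC_iv / D_iv)
  = (233/50) / (708/50)
  = 4.66 / 14.16 = 0.3291

F = 0.329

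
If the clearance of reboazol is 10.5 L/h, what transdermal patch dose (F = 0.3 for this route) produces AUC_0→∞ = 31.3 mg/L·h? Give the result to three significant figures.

Dose = 1100 mg

Dose = CL × AUC_0→∞ / F
     = 10.5 × 31.3 / 0.3 = 1095.5 mg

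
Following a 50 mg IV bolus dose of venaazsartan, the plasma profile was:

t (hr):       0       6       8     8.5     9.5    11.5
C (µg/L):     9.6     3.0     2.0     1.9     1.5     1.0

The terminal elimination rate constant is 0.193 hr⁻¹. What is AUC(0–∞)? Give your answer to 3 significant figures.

AUC = 53.2 µg/L·hr

Trapezoidal AUC_0→11.5:
  [0→6]: (9.6+3.0)/2 × 6 = 37.8
  [6→8]: (3.0+2.0)/2 × 2 = 5.0
  [8→8.5]: (2.0+1.9)/2 × 0.5 = 0.975
  [8.5→9.5]: (1.9+1.5)/2 × 1 = 1.7
  [9.5→11.5]: (1.5+1.0)/2 × 2 = 2.5
  Sum = 47.975 µg/L·hr
Extrapolated tail: C_last / k_e = 1.0 / 0.193 = 5.181
AUC_0→∞ = 47.975 + 5.181 = 53.156 µg/L·hr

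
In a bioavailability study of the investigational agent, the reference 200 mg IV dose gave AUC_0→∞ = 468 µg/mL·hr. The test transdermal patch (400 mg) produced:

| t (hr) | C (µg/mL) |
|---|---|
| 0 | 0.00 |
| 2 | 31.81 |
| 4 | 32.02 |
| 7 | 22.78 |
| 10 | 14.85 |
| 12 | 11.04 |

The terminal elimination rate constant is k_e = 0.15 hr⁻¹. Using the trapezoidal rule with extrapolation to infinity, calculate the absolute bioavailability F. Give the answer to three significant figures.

F = 0.357

Trapezoidal AUC_0→12 (transdermal patch):
  [0→2]: (0.00+31.81)/2 × 2 = 31.81
  [2→4]: (31.81+32.02)/2 × 2 = 63.83
  [4→7]: (32.02+22.78)/2 × 3 = 82.2
  [7→10]: (22.78+14.85)/2 × 3 = 56.445
  [10→12]: (14.85+11.04)/2 × 2 = 25.89
  Sum = 260.175 µg/mL·hr
Tail: C_last/k_e = 11.04/0.15 = 73.600
AUC_0→∞ (transdermal patch) = 260.175 + 73.600 = 333.775 µg/mL·hr
F = (AUC_ev/D_ev)/(AUC_iv/D_iv) = (333.775/400)/(468/200) = 0.8344375/2.34 = 0.3566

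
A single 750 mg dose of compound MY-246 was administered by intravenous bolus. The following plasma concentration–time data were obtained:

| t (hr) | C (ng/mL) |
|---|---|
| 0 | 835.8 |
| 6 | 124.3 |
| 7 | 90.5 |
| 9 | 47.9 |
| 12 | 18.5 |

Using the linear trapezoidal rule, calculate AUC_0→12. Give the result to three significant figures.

Trapezoidal AUC_0→12:
  [0→6]: (835.8+124.3)/2 × 6 = 2880.3
  [6→7]: (124.3+90.5)/2 × 1 = 107.4
  [7→9]: (90.5+47.9)/2 × 2 = 138.4
  [9→12]: (47.9+18.5)/2 × 3 = 99.6
  Sum = 3225.7 ng/mL·hr

AUC = 3230 ng/mL·hr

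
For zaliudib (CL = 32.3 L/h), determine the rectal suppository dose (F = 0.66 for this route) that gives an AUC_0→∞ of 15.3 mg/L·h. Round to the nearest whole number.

Dose = 749 mg

Dose = CL × AUC_0→∞ / F
     = 32.3 × 15.3 / 0.66 = 748.773 mg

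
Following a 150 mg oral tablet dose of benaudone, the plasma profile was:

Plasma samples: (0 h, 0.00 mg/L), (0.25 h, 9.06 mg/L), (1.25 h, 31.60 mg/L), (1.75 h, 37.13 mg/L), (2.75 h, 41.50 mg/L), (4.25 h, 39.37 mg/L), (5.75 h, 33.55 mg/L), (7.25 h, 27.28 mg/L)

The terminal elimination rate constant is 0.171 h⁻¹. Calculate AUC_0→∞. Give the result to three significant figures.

AUC = 398 mg/L·h

Trapezoidal AUC_0→7.25:
  [0→0.25]: (0.00+9.06)/2 × 0.25 = 1.1325
  [0.25→1.25]: (9.06+31.60)/2 × 1 = 20.33
  [1.25→1.75]: (31.60+37.13)/2 × 0.5 = 17.1825
  [1.75→2.75]: (37.13+41.50)/2 × 1 = 39.315
  [2.75→4.25]: (41.50+39.37)/2 × 1.5 = 60.6525
  [4.25→5.75]: (39.37+33.55)/2 × 1.5 = 54.69
  [5.75→7.25]: (33.55+27.28)/2 × 1.5 = 45.6225
  Sum = 238.925 mg/L·h
Extrapolated tail: C_last / k_e = 27.28 / 0.171 = 159.532
AUC_0→∞ = 238.925 + 159.532 = 398.457 mg/L·h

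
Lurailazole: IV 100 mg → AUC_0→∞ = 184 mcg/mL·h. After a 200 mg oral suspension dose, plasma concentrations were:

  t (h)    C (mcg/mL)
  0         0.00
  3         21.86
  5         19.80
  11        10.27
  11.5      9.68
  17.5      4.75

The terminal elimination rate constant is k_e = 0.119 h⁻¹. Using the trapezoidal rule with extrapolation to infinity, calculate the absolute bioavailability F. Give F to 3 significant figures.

F = 0.687

Trapezoidal AUC_0→17.5 (oral suspension):
  [0→3]: (0.00+21.86)/2 × 3 = 32.79
  [3→5]: (21.86+19.80)/2 × 2 = 41.66
  [5→11]: (19.80+10.27)/2 × 6 = 90.21
  [11→11.5]: (10.27+9.68)/2 × 0.5 = 4.9875
  [11.5→17.5]: (9.68+4.75)/2 × 6 = 43.29
  Sum = 212.9375 mcg/mL·h
Tail: C_last/k_e = 4.75/0.119 = 39.916
AUC_0→∞ (oral suspension) = 212.9375 + 39.916 = 252.8535 mcg/mL·h
F = (AUC_ev/D_ev)/(AUC_iv/D_iv) = (252.8535/200)/(184/100) = 1.2642675/1.84 = 0.6871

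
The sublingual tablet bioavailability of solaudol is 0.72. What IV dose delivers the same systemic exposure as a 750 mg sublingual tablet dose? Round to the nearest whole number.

Systemic exposure from an extravascular dose = F × D_ev, so the equivalent IV dose is F × D_ev.
D_iv = F × D_ev = 0.72 × 750 = 540 mg

D_iv = 540 mg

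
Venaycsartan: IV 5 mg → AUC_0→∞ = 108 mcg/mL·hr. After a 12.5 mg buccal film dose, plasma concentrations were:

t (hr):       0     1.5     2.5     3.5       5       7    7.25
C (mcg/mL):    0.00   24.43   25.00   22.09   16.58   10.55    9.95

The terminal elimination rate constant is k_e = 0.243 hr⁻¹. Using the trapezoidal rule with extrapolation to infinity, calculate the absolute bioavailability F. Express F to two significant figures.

Trapezoidal AUC_0→7.25 (buccal film):
  [0→1.5]: (0.00+24.43)/2 × 1.5 = 18.3225
  [1.5→2.5]: (24.43+25.00)/2 × 1 = 24.715
  [2.5→3.5]: (25.00+22.09)/2 × 1 = 23.545
  [3.5→5]: (22.09+16.58)/2 × 1.5 = 29.0025
  [5→7]: (16.58+10.55)/2 × 2 = 27.13
  [7→7.25]: (10.55+9.95)/2 × 0.25 = 2.5625
  Sum = 125.2775 mcg/mL·hr
Tail: C_last/k_e = 9.95/0.243 = 40.947
AUC_0→∞ (buccal film) = 125.2775 + 40.947 = 166.2245 mcg/mL·hr
F = (AUC_ev/D_ev)/(AUC_iv/D_iv) = (166.2245/12.5)/(108/5) = 13.29796/21.6 = 0.6156

F = 0.62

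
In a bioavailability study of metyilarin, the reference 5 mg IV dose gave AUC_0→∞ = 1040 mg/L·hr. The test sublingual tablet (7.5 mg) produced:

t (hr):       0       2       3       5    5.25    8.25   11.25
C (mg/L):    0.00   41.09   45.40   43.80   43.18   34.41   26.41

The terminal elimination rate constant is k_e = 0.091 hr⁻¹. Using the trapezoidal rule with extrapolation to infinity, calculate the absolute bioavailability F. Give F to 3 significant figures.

Trapezoidal AUC_0→11.25 (sublingual tablet):
  [0→2]: (0.00+41.09)/2 × 2 = 41.09
  [2→3]: (41.09+45.40)/2 × 1 = 43.245
  [3→5]: (45.40+43.80)/2 × 2 = 89.2
  [5→5.25]: (43.80+43.18)/2 × 0.25 = 10.8725
  [5.25→8.25]: (43.18+34.41)/2 × 3 = 116.385
  [8.25→11.25]: (34.41+26.41)/2 × 3 = 91.23
  Sum = 392.0225 mg/L·hr
Tail: C_last/k_e = 26.41/0.091 = 290.220
AUC_0→∞ (sublingual tablet) = 392.0225 + 290.220 = 682.2425 mg/L·hr
F = (AUC_ev/D_ev)/(AUC_iv/D_iv) = (682.2425/7.5)/(1040/5) = 90.9657/208 = 0.4373

F = 0.437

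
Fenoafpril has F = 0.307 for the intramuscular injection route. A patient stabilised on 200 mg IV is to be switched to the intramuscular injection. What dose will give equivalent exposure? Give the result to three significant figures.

D_intramuscular = 651 mg

For equal systemic exposure: F × D_ev = D_iv
D_ev = D_iv / F = 200 / 0.307 = 651.466 mg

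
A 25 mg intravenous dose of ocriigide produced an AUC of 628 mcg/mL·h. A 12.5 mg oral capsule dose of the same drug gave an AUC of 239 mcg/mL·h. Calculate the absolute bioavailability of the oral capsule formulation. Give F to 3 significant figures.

F = (AUC_ev / D_ev) / (AUC_iv / D_iv)
  = (239/12.5) / (628/25)
  = 19.12 / 25.12 = 0.7611

F = 0.761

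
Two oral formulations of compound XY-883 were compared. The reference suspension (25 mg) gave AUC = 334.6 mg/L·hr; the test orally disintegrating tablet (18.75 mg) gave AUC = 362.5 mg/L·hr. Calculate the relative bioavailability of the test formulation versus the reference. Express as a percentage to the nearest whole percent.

F_rel = (AUC_test/D_test) / (AUC_ref/D_ref)
      = (362.5/18.75) / (334.6/25)
      = 19.3333 / 13.384 = 1.4445 = 144.45%

F_rel = 144%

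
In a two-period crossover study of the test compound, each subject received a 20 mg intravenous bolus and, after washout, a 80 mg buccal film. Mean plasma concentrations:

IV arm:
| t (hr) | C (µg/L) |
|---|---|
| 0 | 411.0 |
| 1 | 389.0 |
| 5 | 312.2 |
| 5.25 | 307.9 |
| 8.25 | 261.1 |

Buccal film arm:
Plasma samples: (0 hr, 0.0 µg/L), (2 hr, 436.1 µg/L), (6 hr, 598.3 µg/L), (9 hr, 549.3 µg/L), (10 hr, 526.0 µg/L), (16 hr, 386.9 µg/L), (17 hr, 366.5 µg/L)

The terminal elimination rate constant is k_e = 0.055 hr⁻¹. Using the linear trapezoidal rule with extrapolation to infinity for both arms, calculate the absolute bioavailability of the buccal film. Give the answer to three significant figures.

F = 0.486

Trapezoidal AUC_0→8.25 (IV):
  [0→1]: (411.0+389.0)/2 × 1 = 400.0
  [1→5]: (389.0+312.2)/2 × 4 = 1402.4
  [5→5.25]: (312.2+307.9)/2 × 0.25 = 77.5125
  [5.25→8.25]: (307.9+261.1)/2 × 3 = 853.5
  Sum = 2733.4125 µg/L·hr
IV tail: 261.1/0.055 = 4747.273; AUC_iv,0→∞ = 2733.4125 + 4747.273 = 7480.6855 µg/L·hr
Trapezoidal AUC_0→17 (buccal film):
  [0→2]: (0.0+436.1)/2 × 2 = 436.1
  [2→6]: (436.1+598.3)/2 × 4 = 2068.8
  [6→9]: (598.3+549.3)/2 × 3 = 1721.4
  [9→10]: (549.3+526.0)/2 × 1 = 537.65
  [10→16]: (526.0+386.9)/2 × 6 = 2738.7
  [16→17]: (386.9+366.5)/2 × 1 = 376.7
  Sum = 7879.35 µg/L·hr
buccal film tail: 366.5/0.055 = 6663.636; AUC_ev,0→∞ = 7879.35 + 6663.636 = 14542.986 µg/L·hr
F = (AUC_ev/D_ev)/(AUC_iv/D_iv) = (14542.986/80)/(7480.6855/20) = 181.787/374.034 = 0.4860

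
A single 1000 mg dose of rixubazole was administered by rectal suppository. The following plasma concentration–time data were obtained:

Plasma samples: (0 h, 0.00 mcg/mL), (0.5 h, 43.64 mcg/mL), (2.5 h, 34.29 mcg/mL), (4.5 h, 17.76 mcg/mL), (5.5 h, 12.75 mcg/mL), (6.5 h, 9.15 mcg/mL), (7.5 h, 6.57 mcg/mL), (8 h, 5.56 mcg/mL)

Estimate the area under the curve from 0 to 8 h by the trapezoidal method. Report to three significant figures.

AUC = 178 mcg/mL·h

Trapezoidal AUC_0→8:
  [0→0.5]: (0.00+43.64)/2 × 0.5 = 10.91
  [0.5→2.5]: (43.64+34.29)/2 × 2 = 77.93
  [2.5→4.5]: (34.29+17.76)/2 × 2 = 52.05
  [4.5→5.5]: (17.76+12.75)/2 × 1 = 15.255
  [5.5→6.5]: (12.75+9.15)/2 × 1 = 10.95
  [6.5→7.5]: (9.15+6.57)/2 × 1 = 7.86
  [7.5→8]: (6.57+5.56)/2 × 0.5 = 3.0325
  Sum = 177.9875 mcg/mL·h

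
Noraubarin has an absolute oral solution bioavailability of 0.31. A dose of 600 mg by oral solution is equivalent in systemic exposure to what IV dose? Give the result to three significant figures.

Systemic exposure from an extravascular dose = F × D_ev, so the equivalent IV dose is F × D_ev.
D_iv = F × D_ev = 0.31 × 600 = 186 mg

D_iv = 186 mg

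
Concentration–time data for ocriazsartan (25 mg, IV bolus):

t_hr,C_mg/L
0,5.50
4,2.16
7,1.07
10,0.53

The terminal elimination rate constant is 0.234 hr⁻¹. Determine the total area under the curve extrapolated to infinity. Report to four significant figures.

AUC = 24.83 mg/L·hr

Trapezoidal AUC_0→10:
  [0→4]: (5.50+2.16)/2 × 4 = 15.32
  [4→7]: (2.16+1.07)/2 × 3 = 4.845
  [7→10]: (1.07+0.53)/2 × 3 = 2.4
  Sum = 22.565 mg/L·hr
Extrapolated tail: C_last / k_e = 0.53 / 0.234 = 2.265
AUC_0→∞ = 22.565 + 2.265 = 24.83 mg/L·hr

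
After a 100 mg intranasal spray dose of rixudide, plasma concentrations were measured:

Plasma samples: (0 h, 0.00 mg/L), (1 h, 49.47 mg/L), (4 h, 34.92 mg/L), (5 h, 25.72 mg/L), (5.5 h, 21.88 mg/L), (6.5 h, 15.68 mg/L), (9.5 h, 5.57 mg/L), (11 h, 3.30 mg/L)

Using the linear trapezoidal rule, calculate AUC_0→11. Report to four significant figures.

Trapezoidal AUC_0→11:
  [0→1]: (0.00+49.47)/2 × 1 = 24.735
  [1→4]: (49.47+34.92)/2 × 3 = 126.585
  [4→5]: (34.92+25.72)/2 × 1 = 30.32
  [5→5.5]: (25.72+21.88)/2 × 0.5 = 11.9
  [5.5→6.5]: (21.88+15.68)/2 × 1 = 18.78
  [6.5→9.5]: (15.68+5.57)/2 × 3 = 31.875
  [9.5→11]: (5.57+3.30)/2 × 1.5 = 6.6525
  Sum = 250.8475 mg/L·h

AUC = 250.8 mg/L·h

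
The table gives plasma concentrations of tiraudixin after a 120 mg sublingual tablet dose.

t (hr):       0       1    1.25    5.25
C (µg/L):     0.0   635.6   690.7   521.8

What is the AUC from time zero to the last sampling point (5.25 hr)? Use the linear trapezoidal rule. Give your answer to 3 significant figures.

Trapezoidal AUC_0→5.25:
  [0→1]: (0.0+635.6)/2 × 1 = 317.8
  [1→1.25]: (635.6+690.7)/2 × 0.25 = 165.7875
  [1.25→5.25]: (690.7+521.8)/2 × 4 = 2425.0
  Sum = 2908.5875 µg/L·hr

AUC = 2910 µg/L·hr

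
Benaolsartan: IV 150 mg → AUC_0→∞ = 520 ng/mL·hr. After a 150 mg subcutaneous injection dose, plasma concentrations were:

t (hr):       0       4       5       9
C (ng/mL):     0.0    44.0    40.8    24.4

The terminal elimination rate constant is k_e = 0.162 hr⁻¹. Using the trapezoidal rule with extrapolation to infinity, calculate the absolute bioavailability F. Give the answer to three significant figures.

F = 0.791

Trapezoidal AUC_0→9 (subcutaneous injection):
  [0→4]: (0.0+44.0)/2 × 4 = 88.0
  [4→5]: (44.0+40.8)/2 × 1 = 42.4
  [5→9]: (40.8+24.4)/2 × 4 = 130.4
  Sum = 260.8 ng/mL·hr
Tail: C_last/k_e = 24.4/0.162 = 150.617
AUC_0→∞ (subcutaneous injection) = 260.8 + 150.617 = 411.417 ng/mL·hr
F = (AUC_ev/D_ev)/(AUC_iv/D_iv) = (411.417/150)/(520/150) = 2.74278/3.46667 = 0.7912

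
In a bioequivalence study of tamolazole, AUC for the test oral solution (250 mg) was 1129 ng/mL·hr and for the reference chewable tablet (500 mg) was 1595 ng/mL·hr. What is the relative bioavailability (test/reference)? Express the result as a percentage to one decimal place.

F_rel = 141.6%

F_rel = (AUC_test/D_test) / (AUC_ref/D_ref)
      = (1129/250) / (1595/500)
      = 4.516 / 3.19 = 1.4157 = 141.57%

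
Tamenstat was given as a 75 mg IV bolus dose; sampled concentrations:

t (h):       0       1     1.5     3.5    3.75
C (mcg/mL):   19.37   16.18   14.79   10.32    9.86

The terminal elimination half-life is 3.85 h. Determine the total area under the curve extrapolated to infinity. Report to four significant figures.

Trapezoidal AUC_0→3.75:
  [0→1]: (19.37+16.18)/2 × 1 = 17.775
  [1→1.5]: (16.18+14.79)/2 × 0.5 = 7.7425
  [1.5→3.5]: (14.79+10.32)/2 × 2 = 25.11
  [3.5→3.75]: (10.32+9.86)/2 × 0.25 = 2.5225
  Sum = 53.15 mcg/mL·h
k_e = ln2 / t½ = 0.693147 / 3.85 = 0.1800 h^-1
Extrapolated tail: C_last / k_e = 9.86 / 0.18 = 54.778
AUC_0→∞ = 53.15 + 54.778 = 107.928 mcg/mL·h

AUC = 107.9 mcg/mL·h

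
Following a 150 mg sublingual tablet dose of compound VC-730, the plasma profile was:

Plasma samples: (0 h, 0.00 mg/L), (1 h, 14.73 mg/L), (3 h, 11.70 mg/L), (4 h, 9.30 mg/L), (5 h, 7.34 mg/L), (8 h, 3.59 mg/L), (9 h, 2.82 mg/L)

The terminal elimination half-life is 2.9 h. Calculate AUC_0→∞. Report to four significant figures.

Trapezoidal AUC_0→9:
  [0→1]: (0.00+14.73)/2 × 1 = 7.365
  [1→3]: (14.73+11.70)/2 × 2 = 26.43
  [3→4]: (11.70+9.30)/2 × 1 = 10.5
  [4→5]: (9.30+7.34)/2 × 1 = 8.32
  [5→8]: (7.34+3.59)/2 × 3 = 16.395
  [8→9]: (3.59+2.82)/2 × 1 = 3.205
  Sum = 72.215 mg/L·h
k_e = ln2 / t½ = 0.693147 / 2.9 = 0.2390 h^-1
Extrapolated tail: C_last / k_e = 2.82 / 0.239 = 11.799
AUC_0→∞ = 72.215 + 11.799 = 84.014 mg/L·h

AUC = 84.01 mg/L·h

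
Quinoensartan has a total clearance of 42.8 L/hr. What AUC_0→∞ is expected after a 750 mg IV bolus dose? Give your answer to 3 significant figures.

AUC_0→∞ = Dose_iv / CL
        = 750 / 42.8 = 17.5234 mg/L·hr

AUC = 17.5 mg/L·hr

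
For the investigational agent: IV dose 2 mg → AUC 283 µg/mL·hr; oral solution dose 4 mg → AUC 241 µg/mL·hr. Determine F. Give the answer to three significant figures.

F = (AUC_ev / D_ev) / (AUC_iv / D_iv)
  = (241/4) / (283/2)
  = 60.25 / 141.5 = 0.4258

F = 0.426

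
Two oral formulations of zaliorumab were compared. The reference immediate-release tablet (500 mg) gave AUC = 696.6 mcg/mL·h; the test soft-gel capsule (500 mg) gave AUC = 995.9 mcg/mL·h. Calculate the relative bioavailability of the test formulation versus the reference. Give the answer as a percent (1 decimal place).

F_rel = (AUC_test/D_test) / (AUC_ref/D_ref)
      = (995.9/500) / (696.6/500)
      = 1.9918 / 1.3932 = 1.4297 = 142.97%

F_rel = 143.0%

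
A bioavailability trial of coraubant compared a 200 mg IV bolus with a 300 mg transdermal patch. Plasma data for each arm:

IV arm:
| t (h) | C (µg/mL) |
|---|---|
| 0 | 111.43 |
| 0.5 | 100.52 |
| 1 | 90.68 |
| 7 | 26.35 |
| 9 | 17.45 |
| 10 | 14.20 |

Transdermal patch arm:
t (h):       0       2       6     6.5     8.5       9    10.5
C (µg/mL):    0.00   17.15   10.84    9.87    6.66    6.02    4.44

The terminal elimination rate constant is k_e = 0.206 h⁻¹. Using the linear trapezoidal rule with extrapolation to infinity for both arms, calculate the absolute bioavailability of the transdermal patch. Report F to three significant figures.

F = 0.146

Trapezoidal AUC_0→10 (IV):
  [0→0.5]: (111.43+100.52)/2 × 0.5 = 52.9875
  [0.5→1]: (100.52+90.68)/2 × 0.5 = 47.8
  [1→7]: (90.68+26.35)/2 × 6 = 351.09
  [7→9]: (26.35+17.45)/2 × 2 = 43.8
  [9→10]: (17.45+14.20)/2 × 1 = 15.825
  Sum = 511.5025 µg/mL·h
IV tail: 14.20/0.206 = 68.932; AUC_iv,0→∞ = 511.5025 + 68.932 = 580.4345 µg/mL·h
Trapezoidal AUC_0→10.5 (transdermal patch):
  [0→2]: (0.00+17.15)/2 × 2 = 17.15
  [2→6]: (17.15+10.84)/2 × 4 = 55.98
  [6→6.5]: (10.84+9.87)/2 × 0.5 = 5.1775
  [6.5→8.5]: (9.87+6.66)/2 × 2 = 16.53
  [8.5→9]: (6.66+6.02)/2 × 0.5 = 3.17
  [9→10.5]: (6.02+4.44)/2 × 1.5 = 7.845
  Sum = 105.8525 µg/mL·h
transdermal patch tail: 4.44/0.206 = 21.553; AUC_ev,0→∞ = 105.8525 + 21.553 = 127.4055 µg/mL·h
F = (AUC_ev/D_ev)/(AUC_iv/D_iv) = (127.4055/300)/(580.4345/200) = 0.424685/2.9021725 = 0.1463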